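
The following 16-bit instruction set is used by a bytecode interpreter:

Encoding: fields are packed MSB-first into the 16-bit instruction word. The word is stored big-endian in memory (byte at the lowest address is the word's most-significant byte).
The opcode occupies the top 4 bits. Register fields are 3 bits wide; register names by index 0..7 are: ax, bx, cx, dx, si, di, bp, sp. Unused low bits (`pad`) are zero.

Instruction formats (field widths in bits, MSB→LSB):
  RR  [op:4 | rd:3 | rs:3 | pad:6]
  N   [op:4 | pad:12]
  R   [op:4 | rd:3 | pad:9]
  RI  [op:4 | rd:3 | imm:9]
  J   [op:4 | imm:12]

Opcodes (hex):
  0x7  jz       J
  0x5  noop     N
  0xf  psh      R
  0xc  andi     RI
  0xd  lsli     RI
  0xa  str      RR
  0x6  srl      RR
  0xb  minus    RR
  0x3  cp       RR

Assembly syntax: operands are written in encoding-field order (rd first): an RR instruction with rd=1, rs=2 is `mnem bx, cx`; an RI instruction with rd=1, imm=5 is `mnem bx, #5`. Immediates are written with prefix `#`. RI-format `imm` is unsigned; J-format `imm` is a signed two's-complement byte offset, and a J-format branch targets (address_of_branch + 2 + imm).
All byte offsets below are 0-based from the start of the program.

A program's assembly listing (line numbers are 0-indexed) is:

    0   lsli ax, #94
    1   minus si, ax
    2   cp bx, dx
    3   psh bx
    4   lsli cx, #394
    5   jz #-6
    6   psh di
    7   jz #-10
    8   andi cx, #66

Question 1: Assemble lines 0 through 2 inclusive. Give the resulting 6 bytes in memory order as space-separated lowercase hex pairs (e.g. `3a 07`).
L0: lsli op=0xd:4|rd=0:3|imm=94:9 ⇒ 0xd05e ⇒ big d0 5e
L1: minus op=0xb:4|rd=4:3|rs=0:3|pad=0:6 ⇒ 0xb800 ⇒ big b8 00
L2: cp op=0x3:4|rd=1:3|rs=3:3|pad=0:6 ⇒ 0x32c0 ⇒ big 32 c0

d0 5e b8 00 32 c0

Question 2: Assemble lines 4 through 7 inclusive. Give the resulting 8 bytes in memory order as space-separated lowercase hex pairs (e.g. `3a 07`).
4. lsli fields op=0xd:4|rd=2:3|imm=394:9 → word d58ah → d5 8a
5. jz fields op=0x7:4|imm=-6:12 → word 7ffah → 7f fa
6. psh fields op=0xf:4|rd=5:3|pad=0:9 → word fa00h → fa 00
7. jz fields op=0x7:4|imm=-10:12 → word 7ff6h → 7f f6

d5 8a 7f fa fa 00 7f f6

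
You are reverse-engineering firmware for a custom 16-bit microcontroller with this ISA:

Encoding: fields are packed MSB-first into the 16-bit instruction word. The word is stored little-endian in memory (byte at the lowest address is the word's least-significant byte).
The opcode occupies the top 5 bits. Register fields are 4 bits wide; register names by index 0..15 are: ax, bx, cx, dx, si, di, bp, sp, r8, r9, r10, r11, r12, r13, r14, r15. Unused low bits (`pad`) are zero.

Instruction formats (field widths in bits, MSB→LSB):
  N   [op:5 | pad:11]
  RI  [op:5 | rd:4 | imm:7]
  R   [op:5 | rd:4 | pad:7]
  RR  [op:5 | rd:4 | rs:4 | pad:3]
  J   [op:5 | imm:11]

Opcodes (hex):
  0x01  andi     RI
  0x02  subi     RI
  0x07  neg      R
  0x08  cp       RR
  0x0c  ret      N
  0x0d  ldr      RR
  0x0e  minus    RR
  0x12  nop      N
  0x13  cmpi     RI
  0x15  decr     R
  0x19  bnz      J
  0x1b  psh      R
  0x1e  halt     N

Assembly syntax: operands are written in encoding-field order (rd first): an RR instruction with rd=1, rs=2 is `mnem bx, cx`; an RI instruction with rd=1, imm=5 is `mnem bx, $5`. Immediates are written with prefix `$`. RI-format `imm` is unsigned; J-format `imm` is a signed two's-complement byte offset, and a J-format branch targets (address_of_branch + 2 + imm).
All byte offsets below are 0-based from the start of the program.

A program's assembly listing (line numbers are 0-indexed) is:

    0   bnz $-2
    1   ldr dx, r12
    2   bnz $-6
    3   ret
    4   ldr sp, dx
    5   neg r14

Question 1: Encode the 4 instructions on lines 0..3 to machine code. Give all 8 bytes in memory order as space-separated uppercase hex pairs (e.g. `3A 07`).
0. bnz fields op=0x19:5|imm=-2:11 → word cffeh → fe cf
1. ldr fields op=0xd:5|rd=3:4|rs=12:4|pad=0:3 → word 69e0h → e0 69
2. bnz fields op=0x19:5|imm=-6:11 → word cffah → fa cf
3. ret fields op=0xc:5|pad=0:11 → word 6000h → 00 60

FE CF E0 69 FA CF 00 60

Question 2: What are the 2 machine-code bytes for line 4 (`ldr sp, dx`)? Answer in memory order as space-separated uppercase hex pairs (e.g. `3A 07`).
98 6B

4. ldr fields op=0xd:5|rd=7:4|rs=3:4|pad=0:3 → word 6b98h → 98 6b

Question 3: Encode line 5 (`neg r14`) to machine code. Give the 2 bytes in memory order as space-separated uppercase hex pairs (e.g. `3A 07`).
5. neg fields op=0x7:5|rd=14:4|pad=0:7 → word 3f00h → 00 3f

00 3F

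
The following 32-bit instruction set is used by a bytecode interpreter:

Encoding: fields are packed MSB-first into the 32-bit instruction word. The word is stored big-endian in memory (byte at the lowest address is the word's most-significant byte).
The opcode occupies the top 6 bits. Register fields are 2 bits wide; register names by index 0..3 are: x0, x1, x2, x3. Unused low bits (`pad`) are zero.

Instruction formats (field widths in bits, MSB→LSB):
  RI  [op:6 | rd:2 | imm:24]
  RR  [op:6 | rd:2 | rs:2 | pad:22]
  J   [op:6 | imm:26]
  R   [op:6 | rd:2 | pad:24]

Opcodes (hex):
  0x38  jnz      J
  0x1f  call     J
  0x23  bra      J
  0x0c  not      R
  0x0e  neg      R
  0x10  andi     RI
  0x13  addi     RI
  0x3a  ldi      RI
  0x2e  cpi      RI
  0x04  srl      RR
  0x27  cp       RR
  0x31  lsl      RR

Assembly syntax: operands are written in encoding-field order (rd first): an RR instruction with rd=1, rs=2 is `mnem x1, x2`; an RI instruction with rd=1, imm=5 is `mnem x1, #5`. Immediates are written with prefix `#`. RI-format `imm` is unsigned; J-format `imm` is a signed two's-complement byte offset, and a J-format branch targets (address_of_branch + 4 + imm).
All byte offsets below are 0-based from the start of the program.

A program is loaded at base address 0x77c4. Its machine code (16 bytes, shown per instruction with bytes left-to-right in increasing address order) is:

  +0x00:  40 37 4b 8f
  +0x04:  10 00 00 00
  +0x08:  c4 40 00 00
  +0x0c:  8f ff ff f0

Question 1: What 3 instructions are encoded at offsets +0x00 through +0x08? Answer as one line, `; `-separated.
@+00  big-endian(40 37 4b 8f) = 0x40374b8f
  opcode bits[31:26]=0x10: andi/RI
  rd@[25:24]=0x0 ⇒ x0
  imm@[23:0]=0x374b8f ⇒ #3623823
@+04  big-endian(10 00 00 00) = 0x10000000
  opcode bits[31:26]=0x4: srl/RR
  rd@[25:24]=0x0 ⇒ x0
  rs@[23:22]=0x0 ⇒ x0
@+08  big-endian(c4 40 00 00) = 0xc4400000
  opcode bits[31:26]=0x31: lsl/RR
  rd@[25:24]=0x0 ⇒ x0
  rs@[23:22]=0x1 ⇒ x1

andi x0, #3623823; srl x0, x0; lsl x0, x1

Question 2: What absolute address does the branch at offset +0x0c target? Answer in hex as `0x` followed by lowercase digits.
[0c] 8f ff ff f0 → 0x8ffffff0
  opcode bits[31:26]=0x23: bra/J
  [25:0] imm=67108848 (s26→-16) = #-16
  target = base 0x77c4 + off 0x0c + 4 + imm -16 = 0x77c4

0x77c4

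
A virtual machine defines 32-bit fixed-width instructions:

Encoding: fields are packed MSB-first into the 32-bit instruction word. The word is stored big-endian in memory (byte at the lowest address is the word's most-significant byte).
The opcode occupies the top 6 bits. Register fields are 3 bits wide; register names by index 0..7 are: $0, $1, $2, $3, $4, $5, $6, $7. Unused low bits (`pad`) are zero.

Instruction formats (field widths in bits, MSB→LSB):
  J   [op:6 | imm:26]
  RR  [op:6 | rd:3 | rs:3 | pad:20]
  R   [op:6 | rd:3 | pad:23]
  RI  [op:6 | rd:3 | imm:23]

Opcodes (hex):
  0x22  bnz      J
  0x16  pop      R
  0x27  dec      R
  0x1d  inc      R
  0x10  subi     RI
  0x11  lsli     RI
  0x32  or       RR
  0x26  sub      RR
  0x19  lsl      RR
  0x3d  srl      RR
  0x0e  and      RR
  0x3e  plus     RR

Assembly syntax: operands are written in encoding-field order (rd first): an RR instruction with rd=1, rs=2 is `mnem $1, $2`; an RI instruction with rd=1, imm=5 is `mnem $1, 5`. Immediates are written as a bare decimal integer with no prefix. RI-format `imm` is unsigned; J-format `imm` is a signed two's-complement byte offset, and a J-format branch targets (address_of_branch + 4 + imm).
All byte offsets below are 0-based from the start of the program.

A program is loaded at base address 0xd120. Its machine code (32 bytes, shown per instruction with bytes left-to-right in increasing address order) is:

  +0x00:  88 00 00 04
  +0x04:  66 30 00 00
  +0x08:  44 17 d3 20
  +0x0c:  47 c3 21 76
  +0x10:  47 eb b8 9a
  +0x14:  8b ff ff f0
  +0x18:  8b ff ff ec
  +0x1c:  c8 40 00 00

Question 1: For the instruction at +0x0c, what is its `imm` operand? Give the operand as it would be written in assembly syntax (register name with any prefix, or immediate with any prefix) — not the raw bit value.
@+0c  big-endian(47 c3 21 76) = 0x47c32176
  top 6b → 0x11 → lsli [RI]
  [25:23] rd=7 = $7
  [22:0] imm=4399478 = 4399478

4399478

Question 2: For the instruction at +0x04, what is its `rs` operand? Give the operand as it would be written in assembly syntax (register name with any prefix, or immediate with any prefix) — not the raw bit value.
off 0x04: read 66 30 00 00 as big → 0x66300000
  opcode bits[31:26]=0x19: lsl/RR
  rd: (w>>23)&0x7=0x4 → $4
  rs: (w>>20)&0x7=0x3 → $3

$3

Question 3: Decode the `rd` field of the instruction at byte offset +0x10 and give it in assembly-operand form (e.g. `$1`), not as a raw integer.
[10] 47 eb b8 9a → 0x47ebb89a
  op=0x47ebb89a>>26=0x11 ⇒ lsli (RI)
  [25:23] rd=7 = $7
  [22:0] imm=7059610 = 7059610

$7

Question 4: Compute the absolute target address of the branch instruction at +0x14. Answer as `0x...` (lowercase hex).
0xd128

off 0x14: read 8b ff ff f0 as big → 0x8bfffff0
  opcode bits[31:26]=0x22: bnz/J
  [25:0] imm=67108848 (s26→-16) = -16
  target = base 0xd120 + off 0x14 + 4 + imm -16 = 0xd128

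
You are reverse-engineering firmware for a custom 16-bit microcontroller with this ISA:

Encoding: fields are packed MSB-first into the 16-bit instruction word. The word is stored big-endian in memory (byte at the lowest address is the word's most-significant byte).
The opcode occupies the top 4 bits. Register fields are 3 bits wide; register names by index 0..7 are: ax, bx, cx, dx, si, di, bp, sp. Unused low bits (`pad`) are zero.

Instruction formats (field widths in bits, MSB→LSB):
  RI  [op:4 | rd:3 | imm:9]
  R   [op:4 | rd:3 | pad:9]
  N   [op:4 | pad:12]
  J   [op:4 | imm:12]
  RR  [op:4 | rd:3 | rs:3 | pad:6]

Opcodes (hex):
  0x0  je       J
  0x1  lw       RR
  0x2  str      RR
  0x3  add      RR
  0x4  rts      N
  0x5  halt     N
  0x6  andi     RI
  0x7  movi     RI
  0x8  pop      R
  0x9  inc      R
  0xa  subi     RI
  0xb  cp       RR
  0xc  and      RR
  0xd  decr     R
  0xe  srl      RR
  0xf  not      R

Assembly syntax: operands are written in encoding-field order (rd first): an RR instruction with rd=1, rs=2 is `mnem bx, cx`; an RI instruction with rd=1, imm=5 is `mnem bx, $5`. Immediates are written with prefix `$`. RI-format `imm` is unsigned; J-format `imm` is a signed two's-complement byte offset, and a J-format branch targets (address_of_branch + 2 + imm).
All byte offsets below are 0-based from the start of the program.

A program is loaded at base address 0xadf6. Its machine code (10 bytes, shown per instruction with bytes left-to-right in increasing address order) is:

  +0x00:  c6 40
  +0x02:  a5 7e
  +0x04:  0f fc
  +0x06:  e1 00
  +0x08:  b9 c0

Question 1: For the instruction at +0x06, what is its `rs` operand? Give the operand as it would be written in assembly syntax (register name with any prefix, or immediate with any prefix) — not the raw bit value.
@+06  big-endian(e1 00) = 0xe100
  opcode bits[15:12]=0xe: srl/RR
  rd@[11:9]=0x0 ⇒ ax
  rs@[8:6]=0x4 ⇒ si

si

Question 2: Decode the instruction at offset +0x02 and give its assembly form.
subi cx, $382

@+02  big-endian(a5 7e) = 0xa57e
  opcode bits[15:12]=0xa: subi/RI
  rd: (w>>9)&0x7=0x2 → cx
  imm: (w>>0)&0x1ff=0x17e → $382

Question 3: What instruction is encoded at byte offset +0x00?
and dx, bx

off 0x00: read c6 40 as big → 0xc640
  opcode bits[15:12]=0xc: and/RR
  [11:9] rd=3 = dx
  [8:6] rs=1 = bx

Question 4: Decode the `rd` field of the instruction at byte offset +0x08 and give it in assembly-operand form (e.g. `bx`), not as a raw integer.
[08] b9 c0 → 0xb9c0
  op=0xb9c0>>12=0xb ⇒ cp (RR)
  [11:9] rd=4 = si
  [8:6] rs=7 = sp

si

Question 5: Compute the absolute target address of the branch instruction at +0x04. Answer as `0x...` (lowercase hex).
+0x04: 0f fc ⇒ word 0x0ffc (big)
  op=0x0ffc>>12=0x0 ⇒ je (J)
  [11:0] imm=4092 (s12→-4) = $-4
  target = base 0xadf6 + off 0x04 + 2 + imm -4 = 0xadf8

0xadf8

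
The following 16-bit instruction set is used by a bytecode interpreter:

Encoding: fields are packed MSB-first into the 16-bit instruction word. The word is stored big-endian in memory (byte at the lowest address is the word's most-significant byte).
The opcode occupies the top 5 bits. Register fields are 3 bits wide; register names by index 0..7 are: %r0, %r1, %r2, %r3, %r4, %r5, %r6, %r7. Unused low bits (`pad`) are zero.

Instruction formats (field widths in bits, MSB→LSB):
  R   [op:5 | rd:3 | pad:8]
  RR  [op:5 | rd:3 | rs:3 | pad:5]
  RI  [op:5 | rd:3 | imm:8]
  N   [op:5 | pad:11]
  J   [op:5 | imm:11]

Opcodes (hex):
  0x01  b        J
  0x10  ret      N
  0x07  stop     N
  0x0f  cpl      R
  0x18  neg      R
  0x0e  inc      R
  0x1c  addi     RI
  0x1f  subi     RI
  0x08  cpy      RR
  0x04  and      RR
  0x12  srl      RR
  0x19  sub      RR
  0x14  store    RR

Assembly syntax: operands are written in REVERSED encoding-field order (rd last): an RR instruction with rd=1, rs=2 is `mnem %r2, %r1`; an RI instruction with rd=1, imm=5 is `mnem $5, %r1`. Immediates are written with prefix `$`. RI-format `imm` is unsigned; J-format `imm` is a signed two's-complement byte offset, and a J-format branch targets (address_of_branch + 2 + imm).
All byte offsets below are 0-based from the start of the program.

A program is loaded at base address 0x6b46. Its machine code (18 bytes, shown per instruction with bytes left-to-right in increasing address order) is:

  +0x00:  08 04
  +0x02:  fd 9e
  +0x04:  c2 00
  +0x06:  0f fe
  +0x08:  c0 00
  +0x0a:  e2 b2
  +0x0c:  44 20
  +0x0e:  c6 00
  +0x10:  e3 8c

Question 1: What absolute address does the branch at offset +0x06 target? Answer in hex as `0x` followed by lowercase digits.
0x6b4c

+0x06: 0f fe ⇒ word 0x0ffe (big)
  op=0x0ffe>>11=0x1 ⇒ b (J)
  imm: (w>>0)&0x7ff=0x7fe (s11→-2) → $-2
  target = base 0x6b46 + off 0x06 + 2 + imm -2 = 0x6b4c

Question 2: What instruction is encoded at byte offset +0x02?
subi $158, %r5

+0x02: fd 9e ⇒ word 0xfd9e (big)
  op=0xfd9e>>11=0x1f ⇒ subi (RI)
  rd@[10:8]=0x5 ⇒ %r5
  imm@[7:0]=0x9e ⇒ $158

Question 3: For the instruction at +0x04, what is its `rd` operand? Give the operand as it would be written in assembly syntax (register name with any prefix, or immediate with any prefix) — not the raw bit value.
+0x04: c2 00 ⇒ word 0xc200 (big)
  opcode bits[15:11]=0x18: neg/R
  rd: (w>>8)&0x7=0x2 → %r2

%r2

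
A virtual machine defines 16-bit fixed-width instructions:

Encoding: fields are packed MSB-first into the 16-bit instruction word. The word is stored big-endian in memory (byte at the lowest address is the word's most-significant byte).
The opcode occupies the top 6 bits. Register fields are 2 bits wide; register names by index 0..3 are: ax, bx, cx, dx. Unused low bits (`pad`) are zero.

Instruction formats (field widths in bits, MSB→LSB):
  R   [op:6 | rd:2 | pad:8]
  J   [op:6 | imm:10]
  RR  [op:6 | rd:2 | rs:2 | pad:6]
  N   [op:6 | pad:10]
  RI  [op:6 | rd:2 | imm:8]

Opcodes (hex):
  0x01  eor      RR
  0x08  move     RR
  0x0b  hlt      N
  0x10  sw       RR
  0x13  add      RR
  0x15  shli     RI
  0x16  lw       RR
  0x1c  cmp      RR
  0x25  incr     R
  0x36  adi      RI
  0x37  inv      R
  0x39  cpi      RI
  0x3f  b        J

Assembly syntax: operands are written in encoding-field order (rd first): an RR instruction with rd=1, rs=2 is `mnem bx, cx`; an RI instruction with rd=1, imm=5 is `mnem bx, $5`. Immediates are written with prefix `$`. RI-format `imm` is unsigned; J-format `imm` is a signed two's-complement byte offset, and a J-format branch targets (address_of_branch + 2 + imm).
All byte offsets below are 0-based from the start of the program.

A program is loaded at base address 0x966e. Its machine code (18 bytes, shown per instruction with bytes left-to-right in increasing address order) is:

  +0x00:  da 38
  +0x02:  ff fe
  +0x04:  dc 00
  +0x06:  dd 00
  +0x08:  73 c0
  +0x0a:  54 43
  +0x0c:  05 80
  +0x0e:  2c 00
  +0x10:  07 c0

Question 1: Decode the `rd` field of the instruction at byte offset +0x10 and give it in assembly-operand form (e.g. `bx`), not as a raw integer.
dx

+0x10: 07 c0 ⇒ word 0x07c0 (big)
  opcode bits[15:10]=0x1: eor/RR
  rd: (w>>8)&0x3=0x3 → dx
  rs: (w>>6)&0x3=0x3 → dx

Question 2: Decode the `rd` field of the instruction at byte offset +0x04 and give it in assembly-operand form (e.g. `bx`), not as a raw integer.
off 0x04: read dc 00 as big → 0xdc00
  top 6b → 0x37 → inv [R]
  rd: (w>>8)&0x3=0x0 → ax

ax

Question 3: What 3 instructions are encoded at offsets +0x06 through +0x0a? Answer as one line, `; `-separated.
[06] dd 00 → 0xdd00
  top 6b → 0x37 → inv [R]
  rd: (w>>8)&0x3=0x1 → bx
[08] 73 c0 → 0x73c0
  top 6b → 0x1c → cmp [RR]
  rd: (w>>8)&0x3=0x3 → dx
  rs: (w>>6)&0x3=0x3 → dx
[0a] 54 43 → 0x5443
  top 6b → 0x15 → shli [RI]
  rd: (w>>8)&0x3=0x0 → ax
  imm: (w>>0)&0xff=0x43 → $67

inv bx; cmp dx, dx; shli ax, $67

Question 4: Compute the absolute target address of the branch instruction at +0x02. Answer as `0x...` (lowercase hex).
0x9670

+0x02: ff fe ⇒ word 0xfffe (big)
  top 6b → 0x3f → b [J]
  [9:0] imm=1022 (s10→-2) = $-2
  target = base 0x966e + off 0x02 + 2 + imm -2 = 0x9670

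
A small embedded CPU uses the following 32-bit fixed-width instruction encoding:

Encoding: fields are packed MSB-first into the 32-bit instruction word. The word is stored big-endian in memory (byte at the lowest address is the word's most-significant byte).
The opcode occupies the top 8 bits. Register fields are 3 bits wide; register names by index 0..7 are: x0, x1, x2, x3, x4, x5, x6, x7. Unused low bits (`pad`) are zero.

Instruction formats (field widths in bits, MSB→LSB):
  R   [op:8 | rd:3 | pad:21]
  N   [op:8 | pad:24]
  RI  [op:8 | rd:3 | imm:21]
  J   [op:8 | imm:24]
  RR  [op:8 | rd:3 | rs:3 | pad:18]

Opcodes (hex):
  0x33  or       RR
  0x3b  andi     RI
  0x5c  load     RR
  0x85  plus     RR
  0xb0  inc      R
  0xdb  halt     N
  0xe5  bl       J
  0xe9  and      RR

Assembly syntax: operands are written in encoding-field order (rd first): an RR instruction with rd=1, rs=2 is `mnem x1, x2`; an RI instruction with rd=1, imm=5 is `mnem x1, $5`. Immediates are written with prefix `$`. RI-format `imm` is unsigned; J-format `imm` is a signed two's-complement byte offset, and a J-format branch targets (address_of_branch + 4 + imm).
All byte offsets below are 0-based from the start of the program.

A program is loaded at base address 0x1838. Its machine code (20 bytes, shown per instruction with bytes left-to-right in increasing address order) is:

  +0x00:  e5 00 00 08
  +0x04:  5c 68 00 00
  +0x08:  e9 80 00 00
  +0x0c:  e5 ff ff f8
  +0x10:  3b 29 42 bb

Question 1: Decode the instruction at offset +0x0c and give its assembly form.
bl $-8

off 0x0c: read e5 ff ff f8 as big → 0xe5fffff8
  op=0xe5fffff8>>24=0xe5 ⇒ bl (J)
  [23:0] imm=16777208 (s24→-8) = $-8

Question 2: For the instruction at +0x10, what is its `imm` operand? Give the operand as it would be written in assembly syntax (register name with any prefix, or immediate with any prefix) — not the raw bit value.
off 0x10: read 3b 29 42 bb as big → 0x3b2942bb
  top 8b → 0x3b → andi [RI]
  rd@[23:21]=0x1 ⇒ x1
  imm@[20:0]=0x942bb ⇒ $606907

$606907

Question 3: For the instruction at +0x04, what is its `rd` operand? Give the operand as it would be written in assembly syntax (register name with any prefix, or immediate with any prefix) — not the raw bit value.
off 0x04: read 5c 68 00 00 as big → 0x5c680000
  top 8b → 0x5c → load [RR]
  rd@[23:21]=0x3 ⇒ x3
  rs@[20:18]=0x2 ⇒ x2

x3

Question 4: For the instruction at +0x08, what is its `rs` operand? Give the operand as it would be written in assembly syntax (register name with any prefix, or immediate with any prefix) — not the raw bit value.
off 0x08: read e9 80 00 00 as big → 0xe9800000
  opcode bits[31:24]=0xe9: and/RR
  rd: (w>>21)&0x7=0x4 → x4
  rs: (w>>18)&0x7=0x0 → x0

x0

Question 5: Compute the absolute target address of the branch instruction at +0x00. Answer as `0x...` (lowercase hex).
0x1844

@+00  big-endian(e5 00 00 08) = 0xe5000008
  top 8b → 0xe5 → bl [J]
  imm: (w>>0)&0xffffff=0x8 → $8
  target = base 0x1838 + off 0x00 + 4 + imm 8 = 0x1844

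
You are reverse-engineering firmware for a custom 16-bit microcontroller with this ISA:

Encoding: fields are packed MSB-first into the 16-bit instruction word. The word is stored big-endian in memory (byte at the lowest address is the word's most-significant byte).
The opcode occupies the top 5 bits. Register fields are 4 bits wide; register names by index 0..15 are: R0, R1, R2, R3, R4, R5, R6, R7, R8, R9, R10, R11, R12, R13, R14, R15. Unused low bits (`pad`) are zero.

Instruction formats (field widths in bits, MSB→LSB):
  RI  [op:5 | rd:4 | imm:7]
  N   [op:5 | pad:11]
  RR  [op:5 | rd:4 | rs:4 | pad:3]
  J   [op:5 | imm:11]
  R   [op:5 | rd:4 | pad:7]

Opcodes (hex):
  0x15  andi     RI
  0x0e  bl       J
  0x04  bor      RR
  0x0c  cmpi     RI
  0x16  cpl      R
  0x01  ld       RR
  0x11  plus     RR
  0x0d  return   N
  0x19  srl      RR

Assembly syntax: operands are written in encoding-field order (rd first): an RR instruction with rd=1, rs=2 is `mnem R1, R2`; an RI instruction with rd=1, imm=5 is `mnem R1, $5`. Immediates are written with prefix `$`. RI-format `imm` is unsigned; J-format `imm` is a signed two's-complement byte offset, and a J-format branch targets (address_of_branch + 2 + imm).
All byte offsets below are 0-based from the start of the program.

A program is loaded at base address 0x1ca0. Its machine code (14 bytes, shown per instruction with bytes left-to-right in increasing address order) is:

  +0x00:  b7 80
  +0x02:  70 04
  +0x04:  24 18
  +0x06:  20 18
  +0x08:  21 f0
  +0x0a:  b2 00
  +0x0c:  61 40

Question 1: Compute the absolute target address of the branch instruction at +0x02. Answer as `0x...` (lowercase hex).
0x1ca8

+0x02: 70 04 ⇒ word 0x7004 (big)
  opcode bits[15:11]=0xe: bl/J
  imm: (w>>0)&0x7ff=0x4 → $4
  target = base 0x1ca0 + off 0x02 + 2 + imm 4 = 0x1ca8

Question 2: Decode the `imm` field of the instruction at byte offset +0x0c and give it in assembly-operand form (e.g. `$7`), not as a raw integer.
off 0x0c: read 61 40 as big → 0x6140
  op=0x6140>>11=0xc ⇒ cmpi (RI)
  rd: (w>>7)&0xf=0x2 → R2
  imm: (w>>0)&0x7f=0x40 → $64

$64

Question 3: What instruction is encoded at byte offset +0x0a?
cpl R4

@+0a  big-endian(b2 00) = 0xb200
  op=0xb200>>11=0x16 ⇒ cpl (R)
  rd: (w>>7)&0xf=0x4 → R4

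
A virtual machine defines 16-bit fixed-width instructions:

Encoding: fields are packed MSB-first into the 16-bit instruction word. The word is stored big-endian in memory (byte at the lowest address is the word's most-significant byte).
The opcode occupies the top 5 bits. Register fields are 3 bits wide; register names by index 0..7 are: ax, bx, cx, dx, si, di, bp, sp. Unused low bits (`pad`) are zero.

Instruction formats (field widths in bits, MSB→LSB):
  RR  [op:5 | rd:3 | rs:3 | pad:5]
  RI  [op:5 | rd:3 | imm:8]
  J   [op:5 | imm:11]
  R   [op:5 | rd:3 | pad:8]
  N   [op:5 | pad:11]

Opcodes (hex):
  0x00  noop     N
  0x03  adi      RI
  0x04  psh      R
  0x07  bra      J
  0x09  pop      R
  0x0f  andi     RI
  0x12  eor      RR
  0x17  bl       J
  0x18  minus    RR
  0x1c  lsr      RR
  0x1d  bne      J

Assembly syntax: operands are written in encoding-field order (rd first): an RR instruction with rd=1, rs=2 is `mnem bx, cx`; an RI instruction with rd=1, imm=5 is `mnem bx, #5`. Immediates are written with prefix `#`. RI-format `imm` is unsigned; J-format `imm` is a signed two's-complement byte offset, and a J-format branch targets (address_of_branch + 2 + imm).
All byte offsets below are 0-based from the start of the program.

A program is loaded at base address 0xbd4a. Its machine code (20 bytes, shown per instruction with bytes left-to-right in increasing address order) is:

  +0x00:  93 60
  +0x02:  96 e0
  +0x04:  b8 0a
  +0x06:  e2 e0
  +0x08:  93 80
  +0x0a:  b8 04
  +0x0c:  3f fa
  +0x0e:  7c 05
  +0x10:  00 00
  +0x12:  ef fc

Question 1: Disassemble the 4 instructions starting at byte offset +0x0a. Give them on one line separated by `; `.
off 0x0a: read b8 04 as big → 0xb804
  opcode bits[15:11]=0x17: bl/J
  imm@[10:0]=0x4 ⇒ #4
off 0x0c: read 3f fa as big → 0x3ffa
  opcode bits[15:11]=0x7: bra/J
  imm@[10:0]=0x7fa (s11→-6) ⇒ #-6
off 0x0e: read 7c 05 as big → 0x7c05
  opcode bits[15:11]=0xf: andi/RI
  rd@[10:8]=0x4 ⇒ si
  imm@[7:0]=0x5 ⇒ #5
off 0x10: read 00 00 as big → 0x0000
  opcode bits[15:11]=0x0: noop/N

bl #4; bra #-6; andi si, #5; noop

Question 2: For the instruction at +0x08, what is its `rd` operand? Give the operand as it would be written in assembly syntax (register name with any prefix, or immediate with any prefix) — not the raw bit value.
dx

off 0x08: read 93 80 as big → 0x9380
  top 5b → 0x12 → eor [RR]
  rd: (w>>8)&0x7=0x3 → dx
  rs: (w>>5)&0x7=0x4 → si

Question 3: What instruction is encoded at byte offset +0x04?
+0x04: b8 0a ⇒ word 0xb80a (big)
  top 5b → 0x17 → bl [J]
  [10:0] imm=10 = #10

bl #10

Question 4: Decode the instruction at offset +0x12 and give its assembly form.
@+12  big-endian(ef fc) = 0xeffc
  top 5b → 0x1d → bne [J]
  [10:0] imm=2044 (s11→-4) = #-4

bne #-4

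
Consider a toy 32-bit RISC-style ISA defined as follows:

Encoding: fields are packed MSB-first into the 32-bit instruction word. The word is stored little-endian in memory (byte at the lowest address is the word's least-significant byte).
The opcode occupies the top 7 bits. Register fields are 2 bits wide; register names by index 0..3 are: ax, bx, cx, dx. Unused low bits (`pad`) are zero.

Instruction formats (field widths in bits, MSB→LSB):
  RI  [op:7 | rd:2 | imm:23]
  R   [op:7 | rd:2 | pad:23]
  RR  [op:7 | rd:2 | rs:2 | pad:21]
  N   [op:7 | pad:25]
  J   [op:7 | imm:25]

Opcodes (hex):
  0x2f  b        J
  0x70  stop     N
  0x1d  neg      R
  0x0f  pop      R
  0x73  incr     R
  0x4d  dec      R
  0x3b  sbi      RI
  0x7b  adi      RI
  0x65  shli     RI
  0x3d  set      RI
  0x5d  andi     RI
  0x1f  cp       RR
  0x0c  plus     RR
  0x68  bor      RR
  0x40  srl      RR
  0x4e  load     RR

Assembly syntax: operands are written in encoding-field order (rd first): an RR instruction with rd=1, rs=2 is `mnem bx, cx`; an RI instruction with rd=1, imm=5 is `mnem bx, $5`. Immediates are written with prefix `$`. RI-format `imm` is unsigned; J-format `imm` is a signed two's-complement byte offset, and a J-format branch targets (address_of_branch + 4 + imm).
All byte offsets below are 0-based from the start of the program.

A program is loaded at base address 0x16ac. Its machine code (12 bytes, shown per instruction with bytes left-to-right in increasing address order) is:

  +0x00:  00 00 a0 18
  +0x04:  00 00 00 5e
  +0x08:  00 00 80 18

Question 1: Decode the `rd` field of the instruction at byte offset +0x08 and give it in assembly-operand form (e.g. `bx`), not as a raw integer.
bx

@+08  little-endian(00 00 80 18) = 0x18800000
  opcode bits[31:25]=0xc: plus/RR
  rd@[24:23]=0x1 ⇒ bx
  rs@[22:21]=0x0 ⇒ ax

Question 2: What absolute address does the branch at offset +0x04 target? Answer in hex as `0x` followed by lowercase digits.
0x16b4

@+04  little-endian(00 00 00 5e) = 0x5e000000
  op=0x5e000000>>25=0x2f ⇒ b (J)
  [24:0] imm=0 = $0
  target = base 0x16ac + off 0x04 + 4 + imm 0 = 0x16b4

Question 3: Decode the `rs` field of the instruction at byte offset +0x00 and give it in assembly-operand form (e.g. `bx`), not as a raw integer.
bx

off 0x00: read 00 00 a0 18 as little → 0x18a00000
  opcode bits[31:25]=0xc: plus/RR
  rd: (w>>23)&0x3=0x1 → bx
  rs: (w>>21)&0x3=0x1 → bx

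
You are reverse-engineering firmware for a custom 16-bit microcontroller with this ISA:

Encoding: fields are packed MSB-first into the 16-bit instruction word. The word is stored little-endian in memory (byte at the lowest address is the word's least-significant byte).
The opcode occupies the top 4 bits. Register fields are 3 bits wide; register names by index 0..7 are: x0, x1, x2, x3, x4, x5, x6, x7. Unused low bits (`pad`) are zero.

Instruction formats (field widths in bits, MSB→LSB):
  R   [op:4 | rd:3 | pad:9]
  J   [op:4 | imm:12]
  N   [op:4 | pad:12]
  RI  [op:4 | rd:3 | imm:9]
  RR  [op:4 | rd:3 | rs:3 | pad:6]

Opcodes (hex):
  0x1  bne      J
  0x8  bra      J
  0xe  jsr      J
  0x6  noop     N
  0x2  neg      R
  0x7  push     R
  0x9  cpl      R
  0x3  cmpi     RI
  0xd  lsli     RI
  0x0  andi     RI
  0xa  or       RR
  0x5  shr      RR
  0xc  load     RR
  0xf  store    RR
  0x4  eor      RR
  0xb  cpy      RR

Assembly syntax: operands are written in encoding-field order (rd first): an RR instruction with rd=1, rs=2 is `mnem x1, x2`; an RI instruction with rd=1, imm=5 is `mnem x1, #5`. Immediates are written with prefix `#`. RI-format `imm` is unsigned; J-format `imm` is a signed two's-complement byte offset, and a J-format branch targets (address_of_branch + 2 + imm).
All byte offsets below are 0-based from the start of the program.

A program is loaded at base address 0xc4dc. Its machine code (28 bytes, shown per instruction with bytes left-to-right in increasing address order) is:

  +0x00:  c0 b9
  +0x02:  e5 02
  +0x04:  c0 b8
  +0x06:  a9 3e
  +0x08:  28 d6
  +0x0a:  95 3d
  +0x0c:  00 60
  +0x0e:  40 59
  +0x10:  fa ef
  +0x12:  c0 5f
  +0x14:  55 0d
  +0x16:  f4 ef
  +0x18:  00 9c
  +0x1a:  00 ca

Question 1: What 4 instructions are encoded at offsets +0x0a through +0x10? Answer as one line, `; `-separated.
off 0x0a: read 95 3d as little → 0x3d95
  opcode bits[15:12]=0x3: cmpi/RI
  [11:9] rd=6 = x6
  [8:0] imm=405 = #405
off 0x0c: read 00 60 as little → 0x6000
  opcode bits[15:12]=0x6: noop/N
off 0x0e: read 40 59 as little → 0x5940
  opcode bits[15:12]=0x5: shr/RR
  [11:9] rd=4 = x4
  [8:6] rs=5 = x5
off 0x10: read fa ef as little → 0xeffa
  opcode bits[15:12]=0xe: jsr/J
  [11:0] imm=4090 (s12→-6) = #-6

cmpi x6, #405; noop; shr x4, x5; jsr #-6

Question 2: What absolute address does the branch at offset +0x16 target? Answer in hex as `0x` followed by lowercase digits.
@+16  little-endian(f4 ef) = 0xeff4
  opcode bits[15:12]=0xe: jsr/J
  [11:0] imm=4084 (s12→-12) = #-12
  target = base 0xc4dc + off 0x16 + 2 + imm -12 = 0xc4e8

0xc4e8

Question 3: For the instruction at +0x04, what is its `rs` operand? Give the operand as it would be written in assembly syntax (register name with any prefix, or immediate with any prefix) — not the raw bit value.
x3

off 0x04: read c0 b8 as little → 0xb8c0
  opcode bits[15:12]=0xb: cpy/RR
  rd: (w>>9)&0x7=0x4 → x4
  rs: (w>>6)&0x7=0x3 → x3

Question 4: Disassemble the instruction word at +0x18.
off 0x18: read 00 9c as little → 0x9c00
  op=0x9c00>>12=0x9 ⇒ cpl (R)
  rd@[11:9]=0x6 ⇒ x6

cpl x6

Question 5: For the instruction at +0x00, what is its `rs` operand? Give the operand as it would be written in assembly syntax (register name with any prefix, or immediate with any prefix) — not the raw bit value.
off 0x00: read c0 b9 as little → 0xb9c0
  opcode bits[15:12]=0xb: cpy/RR
  rd@[11:9]=0x4 ⇒ x4
  rs@[8:6]=0x7 ⇒ x7

x7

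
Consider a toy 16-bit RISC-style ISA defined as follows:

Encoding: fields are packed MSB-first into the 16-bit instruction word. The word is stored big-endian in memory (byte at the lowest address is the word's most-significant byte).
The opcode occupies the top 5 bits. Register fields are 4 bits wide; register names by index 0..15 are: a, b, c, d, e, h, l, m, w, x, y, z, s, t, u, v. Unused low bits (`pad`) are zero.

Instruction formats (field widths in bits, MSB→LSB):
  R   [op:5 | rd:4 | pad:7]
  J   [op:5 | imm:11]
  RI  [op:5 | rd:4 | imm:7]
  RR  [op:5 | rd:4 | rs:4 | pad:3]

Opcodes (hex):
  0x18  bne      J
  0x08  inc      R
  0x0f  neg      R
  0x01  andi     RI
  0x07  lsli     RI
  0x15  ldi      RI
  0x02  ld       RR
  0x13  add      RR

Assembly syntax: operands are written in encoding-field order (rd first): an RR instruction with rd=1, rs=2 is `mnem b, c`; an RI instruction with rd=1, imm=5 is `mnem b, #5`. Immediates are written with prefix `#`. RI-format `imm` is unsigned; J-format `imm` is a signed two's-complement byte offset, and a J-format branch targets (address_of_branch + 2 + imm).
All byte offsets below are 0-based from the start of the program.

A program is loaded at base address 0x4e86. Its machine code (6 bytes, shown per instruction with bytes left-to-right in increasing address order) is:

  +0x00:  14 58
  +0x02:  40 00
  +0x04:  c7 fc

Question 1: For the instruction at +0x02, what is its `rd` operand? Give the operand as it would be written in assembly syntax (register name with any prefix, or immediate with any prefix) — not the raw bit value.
a

[02] 40 00 → 0x4000
  opcode bits[15:11]=0x8: inc/R
  rd@[10:7]=0x0 ⇒ a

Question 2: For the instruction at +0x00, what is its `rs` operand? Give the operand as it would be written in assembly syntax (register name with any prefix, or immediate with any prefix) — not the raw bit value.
z

[00] 14 58 → 0x1458
  op=0x1458>>11=0x2 ⇒ ld (RR)
  rd@[10:7]=0x8 ⇒ w
  rs@[6:3]=0xb ⇒ z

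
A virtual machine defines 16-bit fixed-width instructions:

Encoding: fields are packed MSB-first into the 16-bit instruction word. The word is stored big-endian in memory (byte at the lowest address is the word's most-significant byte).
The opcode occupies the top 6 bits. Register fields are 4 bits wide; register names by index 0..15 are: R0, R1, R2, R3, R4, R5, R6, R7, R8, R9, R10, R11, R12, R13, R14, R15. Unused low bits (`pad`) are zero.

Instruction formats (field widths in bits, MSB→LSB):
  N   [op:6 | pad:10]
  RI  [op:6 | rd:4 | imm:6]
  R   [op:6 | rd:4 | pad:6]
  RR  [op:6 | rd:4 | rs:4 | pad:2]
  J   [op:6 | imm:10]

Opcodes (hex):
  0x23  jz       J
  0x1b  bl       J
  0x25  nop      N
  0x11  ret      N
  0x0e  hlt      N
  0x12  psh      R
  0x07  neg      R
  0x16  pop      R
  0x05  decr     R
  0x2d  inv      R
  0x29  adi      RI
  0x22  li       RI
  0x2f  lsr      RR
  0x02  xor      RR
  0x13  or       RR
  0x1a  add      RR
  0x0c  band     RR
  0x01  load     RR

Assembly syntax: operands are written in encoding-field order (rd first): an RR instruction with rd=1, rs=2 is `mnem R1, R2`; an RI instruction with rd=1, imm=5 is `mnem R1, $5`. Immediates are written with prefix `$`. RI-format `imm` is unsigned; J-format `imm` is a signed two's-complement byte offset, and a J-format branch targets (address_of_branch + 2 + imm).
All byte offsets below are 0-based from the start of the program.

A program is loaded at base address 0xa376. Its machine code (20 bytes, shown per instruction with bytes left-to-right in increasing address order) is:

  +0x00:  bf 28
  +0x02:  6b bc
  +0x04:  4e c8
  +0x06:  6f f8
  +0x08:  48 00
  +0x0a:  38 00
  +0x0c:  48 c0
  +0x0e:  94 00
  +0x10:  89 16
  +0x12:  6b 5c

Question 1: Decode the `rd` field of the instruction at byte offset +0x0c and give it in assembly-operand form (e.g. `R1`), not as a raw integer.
R3

[0c] 48 c0 → 0x48c0
  top 6b → 0x12 → psh [R]
  [9:6] rd=3 = R3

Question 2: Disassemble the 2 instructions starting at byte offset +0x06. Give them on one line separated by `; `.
[06] 6f f8 → 0x6ff8
  top 6b → 0x1b → bl [J]
  [9:0] imm=1016 (s10→-8) = $-8
[08] 48 00 → 0x4800
  top 6b → 0x12 → psh [R]
  [9:6] rd=0 = R0

bl $-8; psh R0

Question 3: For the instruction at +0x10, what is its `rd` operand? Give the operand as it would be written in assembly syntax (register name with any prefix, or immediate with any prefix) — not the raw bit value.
R4

+0x10: 89 16 ⇒ word 0x8916 (big)
  op=0x8916>>10=0x22 ⇒ li (RI)
  rd: (w>>6)&0xf=0x4 → R4
  imm: (w>>0)&0x3f=0x16 → $22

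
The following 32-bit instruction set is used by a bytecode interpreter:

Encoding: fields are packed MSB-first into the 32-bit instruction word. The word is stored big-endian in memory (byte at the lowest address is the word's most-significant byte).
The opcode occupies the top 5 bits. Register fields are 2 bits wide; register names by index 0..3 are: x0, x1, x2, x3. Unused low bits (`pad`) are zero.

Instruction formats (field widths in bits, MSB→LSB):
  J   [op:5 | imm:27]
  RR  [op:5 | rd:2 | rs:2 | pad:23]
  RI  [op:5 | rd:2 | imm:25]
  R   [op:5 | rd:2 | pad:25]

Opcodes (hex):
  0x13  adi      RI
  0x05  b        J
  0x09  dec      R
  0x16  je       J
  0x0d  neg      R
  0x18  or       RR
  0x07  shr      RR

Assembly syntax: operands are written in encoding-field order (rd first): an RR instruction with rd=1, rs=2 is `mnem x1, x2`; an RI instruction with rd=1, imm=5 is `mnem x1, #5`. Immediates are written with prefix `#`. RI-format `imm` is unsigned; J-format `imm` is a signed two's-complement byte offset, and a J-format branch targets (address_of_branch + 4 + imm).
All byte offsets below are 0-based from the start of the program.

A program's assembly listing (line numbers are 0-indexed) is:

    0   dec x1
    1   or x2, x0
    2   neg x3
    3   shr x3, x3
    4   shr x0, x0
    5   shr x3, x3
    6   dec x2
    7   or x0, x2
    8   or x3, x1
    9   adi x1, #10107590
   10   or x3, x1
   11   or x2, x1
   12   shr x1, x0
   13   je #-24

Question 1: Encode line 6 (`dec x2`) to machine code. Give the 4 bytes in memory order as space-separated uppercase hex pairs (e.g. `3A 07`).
4C 00 00 00

6. dec fields op=0x9:5|rd=2:2|pad=0:25 → word 4c000000h → 4c 00 00 00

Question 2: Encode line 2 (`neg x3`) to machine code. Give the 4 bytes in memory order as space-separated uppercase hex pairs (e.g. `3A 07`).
2. neg fields op=0xd:5|rd=3:2|pad=0:25 → word 6e000000h → 6e 00 00 00

6E 00 00 00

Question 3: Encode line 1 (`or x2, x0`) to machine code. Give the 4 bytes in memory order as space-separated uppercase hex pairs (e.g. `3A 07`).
L1: or op=0x18:5|rd=2:2|rs=0:2|pad=0:23 ⇒ 0xc4000000 ⇒ big c4 00 00 00

C4 00 00 00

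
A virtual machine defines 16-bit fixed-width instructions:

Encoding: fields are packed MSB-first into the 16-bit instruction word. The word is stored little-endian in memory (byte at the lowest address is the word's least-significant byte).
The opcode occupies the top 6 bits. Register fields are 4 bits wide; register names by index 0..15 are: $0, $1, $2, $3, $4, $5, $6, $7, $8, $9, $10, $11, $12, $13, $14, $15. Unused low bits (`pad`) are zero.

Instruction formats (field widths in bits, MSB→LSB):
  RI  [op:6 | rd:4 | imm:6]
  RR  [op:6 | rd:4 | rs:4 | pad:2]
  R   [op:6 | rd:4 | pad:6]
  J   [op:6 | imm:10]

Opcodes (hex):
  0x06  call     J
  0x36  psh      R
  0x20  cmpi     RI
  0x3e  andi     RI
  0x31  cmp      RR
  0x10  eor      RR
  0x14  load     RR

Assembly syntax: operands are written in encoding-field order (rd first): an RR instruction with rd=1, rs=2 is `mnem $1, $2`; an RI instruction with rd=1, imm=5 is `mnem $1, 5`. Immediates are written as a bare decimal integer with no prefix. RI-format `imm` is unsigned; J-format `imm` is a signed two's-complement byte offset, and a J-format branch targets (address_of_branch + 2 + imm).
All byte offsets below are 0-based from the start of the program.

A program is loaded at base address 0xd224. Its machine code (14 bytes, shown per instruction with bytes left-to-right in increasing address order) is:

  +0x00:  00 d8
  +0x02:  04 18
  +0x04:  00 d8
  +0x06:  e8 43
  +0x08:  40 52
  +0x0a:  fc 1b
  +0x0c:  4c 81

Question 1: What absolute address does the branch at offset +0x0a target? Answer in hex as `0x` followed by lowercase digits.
@+0a  little-endian(fc 1b) = 0x1bfc
  opcode bits[15:10]=0x6: call/J
  [9:0] imm=1020 (s10→-4) = -4
  target = base 0xd224 + off 0x0a + 2 + imm -4 = 0xd22c

0xd22c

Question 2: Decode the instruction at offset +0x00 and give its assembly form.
off 0x00: read 00 d8 as little → 0xd800
  top 6b → 0x36 → psh [R]
  [9:6] rd=0 = $0

psh $0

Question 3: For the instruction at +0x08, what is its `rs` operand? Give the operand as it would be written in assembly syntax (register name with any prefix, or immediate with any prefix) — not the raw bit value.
off 0x08: read 40 52 as little → 0x5240
  op=0x5240>>10=0x14 ⇒ load (RR)
  [9:6] rd=9 = $9
  [5:2] rs=0 = $0

$0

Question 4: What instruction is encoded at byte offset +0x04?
@+04  little-endian(00 d8) = 0xd800
  top 6b → 0x36 → psh [R]
  rd@[9:6]=0x0 ⇒ $0

psh $0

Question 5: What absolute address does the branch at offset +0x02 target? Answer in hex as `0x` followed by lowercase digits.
off 0x02: read 04 18 as little → 0x1804
  op=0x1804>>10=0x6 ⇒ call (J)
  [9:0] imm=4 = 4
  target = base 0xd224 + off 0x02 + 2 + imm 4 = 0xd22c

0xd22c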